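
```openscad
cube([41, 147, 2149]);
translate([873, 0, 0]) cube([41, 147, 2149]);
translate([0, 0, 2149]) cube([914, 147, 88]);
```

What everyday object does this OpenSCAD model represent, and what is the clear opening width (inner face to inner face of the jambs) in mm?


A door frame. The clear opening width is 832 mm.

Two 2149 mm tall posts with a header on top — a door frame. The left jamb is 41 mm wide at x = 0; the right jamb starts at x = 873. The clear opening is 873 − 41 = 832 mm.


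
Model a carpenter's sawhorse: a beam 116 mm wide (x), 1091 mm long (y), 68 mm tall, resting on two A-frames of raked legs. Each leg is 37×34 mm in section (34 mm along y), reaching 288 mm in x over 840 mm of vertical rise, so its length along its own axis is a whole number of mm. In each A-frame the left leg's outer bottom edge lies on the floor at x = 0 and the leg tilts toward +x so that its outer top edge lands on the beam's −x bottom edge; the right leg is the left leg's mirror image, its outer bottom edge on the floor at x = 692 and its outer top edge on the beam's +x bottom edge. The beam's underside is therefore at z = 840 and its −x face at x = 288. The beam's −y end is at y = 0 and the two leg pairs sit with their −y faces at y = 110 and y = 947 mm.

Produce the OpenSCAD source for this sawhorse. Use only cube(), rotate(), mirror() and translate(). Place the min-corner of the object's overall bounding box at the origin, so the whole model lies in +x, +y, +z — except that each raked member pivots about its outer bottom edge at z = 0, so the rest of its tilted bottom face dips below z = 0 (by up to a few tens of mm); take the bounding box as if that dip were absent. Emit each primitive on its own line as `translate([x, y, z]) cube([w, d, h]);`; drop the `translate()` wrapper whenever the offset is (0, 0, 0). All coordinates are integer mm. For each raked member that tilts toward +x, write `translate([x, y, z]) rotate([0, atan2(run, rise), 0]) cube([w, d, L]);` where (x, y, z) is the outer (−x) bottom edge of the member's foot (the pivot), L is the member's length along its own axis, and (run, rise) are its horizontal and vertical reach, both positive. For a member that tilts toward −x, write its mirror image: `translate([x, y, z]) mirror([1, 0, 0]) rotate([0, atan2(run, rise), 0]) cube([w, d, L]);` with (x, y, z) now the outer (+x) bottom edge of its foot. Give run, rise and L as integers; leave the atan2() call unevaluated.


// leg length = √(288² + 840²) = 888
// right-leg outer foot x = 2·288 + 116 = 692
// beam min-corner = (288, 0, 840)
translate([288, 0, 840]) cube([116, 1091, 68]);
translate([0, 110, 0]) rotate([0, atan2(288, 840), 0]) cube([37, 34, 888]);
translate([692, 110, 0]) mirror([1, 0, 0]) rotate([0, atan2(288, 840), 0]) cube([37, 34, 888]);
translate([0, 947, 0]) rotate([0, atan2(288, 840), 0]) cube([37, 34, 888]);
translate([692, 947, 0]) mirror([1, 0, 0]) rotate([0, atan2(288, 840), 0]) cube([37, 34, 888]);


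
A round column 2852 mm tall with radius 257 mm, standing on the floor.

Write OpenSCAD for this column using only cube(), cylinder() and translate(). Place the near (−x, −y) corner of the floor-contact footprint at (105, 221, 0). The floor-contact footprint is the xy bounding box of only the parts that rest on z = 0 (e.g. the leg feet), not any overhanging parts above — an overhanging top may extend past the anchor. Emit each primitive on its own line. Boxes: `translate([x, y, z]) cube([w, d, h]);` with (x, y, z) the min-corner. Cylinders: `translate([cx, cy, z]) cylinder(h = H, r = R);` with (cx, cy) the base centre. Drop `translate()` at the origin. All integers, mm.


translate([362, 478, 0]) cylinder(h = 2852, r = 257);


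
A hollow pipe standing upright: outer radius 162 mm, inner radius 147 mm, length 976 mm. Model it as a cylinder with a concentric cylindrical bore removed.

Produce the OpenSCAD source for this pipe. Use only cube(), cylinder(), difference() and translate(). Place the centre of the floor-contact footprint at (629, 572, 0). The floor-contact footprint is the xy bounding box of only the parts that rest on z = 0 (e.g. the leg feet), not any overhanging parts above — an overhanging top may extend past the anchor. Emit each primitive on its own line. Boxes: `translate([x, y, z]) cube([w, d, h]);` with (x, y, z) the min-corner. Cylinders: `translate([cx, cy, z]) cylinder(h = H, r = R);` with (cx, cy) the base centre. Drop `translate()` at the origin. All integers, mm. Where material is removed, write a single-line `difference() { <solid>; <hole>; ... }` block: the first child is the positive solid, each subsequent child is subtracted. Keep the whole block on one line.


difference() { translate([629, 572, 0]) cylinder(h = 976, r = 162); translate([629, 572, 0]) cylinder(h = 976, r = 147); }


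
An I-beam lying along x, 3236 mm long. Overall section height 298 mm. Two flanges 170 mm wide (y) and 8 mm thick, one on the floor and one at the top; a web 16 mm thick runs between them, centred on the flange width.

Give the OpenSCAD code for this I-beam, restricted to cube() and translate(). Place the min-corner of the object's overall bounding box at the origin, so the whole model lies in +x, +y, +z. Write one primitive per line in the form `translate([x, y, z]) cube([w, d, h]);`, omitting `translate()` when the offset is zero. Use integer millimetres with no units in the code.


cube([3236, 170, 8]);
translate([0, 77, 8]) cube([3236, 16, 282]);
translate([0, 0, 290]) cube([3236, 170, 8]);


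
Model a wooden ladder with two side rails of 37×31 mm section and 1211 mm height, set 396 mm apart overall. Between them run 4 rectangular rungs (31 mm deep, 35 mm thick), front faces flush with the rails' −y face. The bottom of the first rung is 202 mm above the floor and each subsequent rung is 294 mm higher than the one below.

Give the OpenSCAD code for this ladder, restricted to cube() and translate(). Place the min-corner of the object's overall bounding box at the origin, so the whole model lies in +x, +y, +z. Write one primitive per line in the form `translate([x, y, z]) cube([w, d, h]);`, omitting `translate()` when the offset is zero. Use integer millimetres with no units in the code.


// rung span = 396 - 2*37 = 322
// rung[k] z = 202 + k*294
cube([37, 31, 1211]);
translate([359, 0, 0]) cube([37, 31, 1211]);
translate([37, 0, 202]) cube([322, 31, 35]);
translate([37, 0, 496]) cube([322, 31, 35]);
translate([37, 0, 790]) cube([322, 31, 35]);
translate([37, 0, 1084]) cube([322, 31, 35]);


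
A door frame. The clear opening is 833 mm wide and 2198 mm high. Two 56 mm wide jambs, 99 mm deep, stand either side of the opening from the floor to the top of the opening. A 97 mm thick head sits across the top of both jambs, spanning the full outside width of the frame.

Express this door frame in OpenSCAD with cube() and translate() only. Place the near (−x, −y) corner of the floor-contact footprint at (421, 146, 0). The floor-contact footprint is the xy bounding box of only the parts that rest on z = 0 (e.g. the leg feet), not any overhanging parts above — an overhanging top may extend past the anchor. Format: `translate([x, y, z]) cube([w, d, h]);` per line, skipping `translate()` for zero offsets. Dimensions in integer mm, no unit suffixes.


translate([421, 146, 0]) cube([56, 99, 2198]);
translate([1310, 146, 0]) cube([56, 99, 2198]);
translate([421, 146, 2198]) cube([945, 99, 97]);


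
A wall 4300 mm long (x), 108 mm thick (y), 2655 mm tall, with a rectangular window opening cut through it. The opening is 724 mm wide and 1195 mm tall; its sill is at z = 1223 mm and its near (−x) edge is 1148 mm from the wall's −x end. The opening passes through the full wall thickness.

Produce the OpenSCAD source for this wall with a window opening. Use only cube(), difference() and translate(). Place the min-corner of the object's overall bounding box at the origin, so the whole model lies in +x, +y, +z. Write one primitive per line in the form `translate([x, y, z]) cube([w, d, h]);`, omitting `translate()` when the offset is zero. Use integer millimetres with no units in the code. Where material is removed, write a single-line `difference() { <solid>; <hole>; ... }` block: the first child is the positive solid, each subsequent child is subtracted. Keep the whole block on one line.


difference() { cube([4300, 108, 2655]); translate([1148, 0, 1223]) cube([724, 108, 1195]); }


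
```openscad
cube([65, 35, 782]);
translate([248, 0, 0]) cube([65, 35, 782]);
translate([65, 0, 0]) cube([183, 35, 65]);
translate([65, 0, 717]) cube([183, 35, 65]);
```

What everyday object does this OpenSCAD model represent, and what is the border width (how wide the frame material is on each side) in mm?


A picture frame. The border width is 65 mm.

Four thin pieces enclosing a rectangular opening — a picture frame. The two full-height stiles are 782 mm tall; the top rail sits at z = 717 and is 65 mm tall, so the border above the opening is 782 − 717 = 65 mm, matching the stile x-width.


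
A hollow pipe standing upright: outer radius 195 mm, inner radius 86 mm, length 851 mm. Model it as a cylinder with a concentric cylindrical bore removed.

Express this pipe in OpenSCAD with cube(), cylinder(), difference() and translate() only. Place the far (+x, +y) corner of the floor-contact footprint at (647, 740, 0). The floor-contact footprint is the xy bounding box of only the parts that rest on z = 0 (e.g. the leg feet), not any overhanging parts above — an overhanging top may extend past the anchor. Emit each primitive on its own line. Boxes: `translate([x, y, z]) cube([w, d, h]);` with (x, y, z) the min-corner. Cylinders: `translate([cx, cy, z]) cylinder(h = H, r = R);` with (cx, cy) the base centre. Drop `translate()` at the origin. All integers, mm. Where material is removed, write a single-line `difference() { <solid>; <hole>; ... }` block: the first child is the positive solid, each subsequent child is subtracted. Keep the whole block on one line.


difference() { translate([452, 545, 0]) cylinder(h = 851, r = 195); translate([452, 545, 0]) cylinder(h = 851, r = 86); }


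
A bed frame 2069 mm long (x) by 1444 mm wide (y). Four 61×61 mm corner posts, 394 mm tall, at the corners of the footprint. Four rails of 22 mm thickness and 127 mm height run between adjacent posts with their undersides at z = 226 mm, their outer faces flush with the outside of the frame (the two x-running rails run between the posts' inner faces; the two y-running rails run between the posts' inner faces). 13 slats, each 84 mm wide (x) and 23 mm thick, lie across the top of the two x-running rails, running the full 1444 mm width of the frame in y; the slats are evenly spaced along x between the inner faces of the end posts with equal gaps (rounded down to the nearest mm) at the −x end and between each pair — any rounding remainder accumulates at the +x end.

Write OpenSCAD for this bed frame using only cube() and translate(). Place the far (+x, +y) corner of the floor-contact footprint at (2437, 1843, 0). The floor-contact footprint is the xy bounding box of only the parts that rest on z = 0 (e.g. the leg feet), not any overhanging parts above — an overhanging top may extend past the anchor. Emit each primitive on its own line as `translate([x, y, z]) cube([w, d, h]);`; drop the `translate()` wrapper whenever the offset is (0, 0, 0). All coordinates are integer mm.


translate([368, 399, 0]) cube([61, 61, 394]);
translate([368, 1782, 0]) cube([61, 61, 394]);
translate([2376, 399, 0]) cube([61, 61, 394]);
translate([2376, 1782, 0]) cube([61, 61, 394]);
translate([429, 399, 226]) cube([1947, 22, 127]);
translate([429, 1821, 226]) cube([1947, 22, 127]);
translate([368, 460, 226]) cube([22, 1322, 127]);
translate([2415, 460, 226]) cube([22, 1322, 127]);
translate([490, 399, 353]) cube([84, 1444, 23]);
translate([635, 399, 353]) cube([84, 1444, 23]);
translate([780, 399, 353]) cube([84, 1444, 23]);
translate([925, 399, 353]) cube([84, 1444, 23]);
translate([1070, 399, 353]) cube([84, 1444, 23]);
translate([1215, 399, 353]) cube([84, 1444, 23]);
translate([1360, 399, 353]) cube([84, 1444, 23]);
translate([1505, 399, 353]) cube([84, 1444, 23]);
translate([1650, 399, 353]) cube([84, 1444, 23]);
translate([1795, 399, 353]) cube([84, 1444, 23]);
translate([1940, 399, 353]) cube([84, 1444, 23]);
translate([2085, 399, 353]) cube([84, 1444, 23]);
translate([2230, 399, 353]) cube([84, 1444, 23]);


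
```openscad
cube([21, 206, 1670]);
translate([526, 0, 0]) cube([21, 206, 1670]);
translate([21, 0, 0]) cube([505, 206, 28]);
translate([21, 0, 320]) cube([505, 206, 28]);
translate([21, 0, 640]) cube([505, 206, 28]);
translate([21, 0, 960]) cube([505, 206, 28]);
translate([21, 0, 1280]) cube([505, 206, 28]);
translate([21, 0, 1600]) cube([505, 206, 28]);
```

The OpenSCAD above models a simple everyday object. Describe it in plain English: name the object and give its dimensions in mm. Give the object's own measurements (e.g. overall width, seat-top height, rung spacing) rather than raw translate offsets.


An open bookshelf. Two side panels, each 21 mm thick, 206 mm deep and 1670 mm tall, stand 547 mm apart (outside-to-outside). Between them sit 6 shelves, each 28 mm thick and 206 mm deep, spanning the full gap between the sides. The bottom shelf rests on the floor (its underside at z = 0) and the clear gap between one shelf's top and the next shelf's underside is 292 mm.


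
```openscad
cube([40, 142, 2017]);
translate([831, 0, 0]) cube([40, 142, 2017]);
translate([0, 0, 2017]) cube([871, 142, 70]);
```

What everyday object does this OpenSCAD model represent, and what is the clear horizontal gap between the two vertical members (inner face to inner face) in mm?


A door frame. The clear opening width is 791 mm.

Two 2017 mm tall posts with a header on top — a door frame. The left jamb is 40 mm wide at x = 0; the right jamb starts at x = 831. The clear opening is 831 − 40 = 791 mm.


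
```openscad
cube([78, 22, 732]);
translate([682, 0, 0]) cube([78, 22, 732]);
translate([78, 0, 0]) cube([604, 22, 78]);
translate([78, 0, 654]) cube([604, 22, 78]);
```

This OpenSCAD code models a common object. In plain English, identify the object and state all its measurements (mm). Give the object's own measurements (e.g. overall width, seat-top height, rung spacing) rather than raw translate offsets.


A rectangular picture frame lying in the x–z plane (depth along y). The opening is 604 mm wide (x) by 576 mm tall (z), surrounded by a border 78 mm wide on all four sides. The frame is 22 mm deep and is made of two full-height vertical stiles with two horizontal rails fitted between them.


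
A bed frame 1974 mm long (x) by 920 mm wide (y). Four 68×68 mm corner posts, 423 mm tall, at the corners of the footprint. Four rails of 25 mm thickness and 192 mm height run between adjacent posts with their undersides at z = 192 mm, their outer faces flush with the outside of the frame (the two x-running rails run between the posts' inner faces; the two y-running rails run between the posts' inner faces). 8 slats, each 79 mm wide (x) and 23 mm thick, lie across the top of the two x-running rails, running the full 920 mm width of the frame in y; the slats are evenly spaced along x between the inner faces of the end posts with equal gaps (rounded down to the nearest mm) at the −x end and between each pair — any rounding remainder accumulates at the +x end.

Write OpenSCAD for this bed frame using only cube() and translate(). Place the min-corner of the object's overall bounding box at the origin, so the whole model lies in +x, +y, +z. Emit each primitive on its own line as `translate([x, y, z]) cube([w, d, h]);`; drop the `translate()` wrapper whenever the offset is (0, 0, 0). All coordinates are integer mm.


// slat z = rail_z + rail_h = 192 + 192 = 384
// slat gap = ⌊(1838 − 8·79) / 9⌋ = 134
cube([68, 68, 423]);
translate([0, 852, 0]) cube([68, 68, 423]);
translate([1906, 0, 0]) cube([68, 68, 423]);
translate([1906, 852, 0]) cube([68, 68, 423]);
translate([68, 0, 192]) cube([1838, 25, 192]);
translate([68, 895, 192]) cube([1838, 25, 192]);
translate([0, 68, 192]) cube([25, 784, 192]);
translate([1949, 68, 192]) cube([25, 784, 192]);
translate([202, 0, 384]) cube([79, 920, 23]);
translate([415, 0, 384]) cube([79, 920, 23]);
translate([628, 0, 384]) cube([79, 920, 23]);
translate([841, 0, 384]) cube([79, 920, 23]);
translate([1054, 0, 384]) cube([79, 920, 23]);
translate([1267, 0, 384]) cube([79, 920, 23]);
translate([1480, 0, 384]) cube([79, 920, 23]);
translate([1693, 0, 384]) cube([79, 920, 23]);


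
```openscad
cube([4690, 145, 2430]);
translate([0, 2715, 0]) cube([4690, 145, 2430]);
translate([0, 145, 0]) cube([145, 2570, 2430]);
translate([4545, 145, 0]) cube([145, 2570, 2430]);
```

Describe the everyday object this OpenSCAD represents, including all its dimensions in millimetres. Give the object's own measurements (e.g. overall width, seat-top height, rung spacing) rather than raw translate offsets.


The wall frame of a small rectangular building: four walls, each 2430 mm tall and 145 mm thick, enclosing a footprint 4690 mm (x) by 2860 mm (y) outside-to-outside, with no floor or roof. The front and back walls (the −y and +y sides) span the full width; the two side walls fit between them.


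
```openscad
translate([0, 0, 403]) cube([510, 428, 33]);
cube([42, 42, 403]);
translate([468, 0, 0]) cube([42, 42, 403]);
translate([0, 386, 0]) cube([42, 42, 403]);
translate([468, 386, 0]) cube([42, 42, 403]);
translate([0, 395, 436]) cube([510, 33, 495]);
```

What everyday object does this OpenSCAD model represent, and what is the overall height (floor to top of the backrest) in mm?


A chair. The overall height is 931 mm.

A slab on four corner posts with a tall panel at the back — a chair. The seat slab sits at z = 403 with thickness 33, and the 495 mm backrest starts at the seat top, so the overall height is 403 + 33 + 495 = 931 mm.


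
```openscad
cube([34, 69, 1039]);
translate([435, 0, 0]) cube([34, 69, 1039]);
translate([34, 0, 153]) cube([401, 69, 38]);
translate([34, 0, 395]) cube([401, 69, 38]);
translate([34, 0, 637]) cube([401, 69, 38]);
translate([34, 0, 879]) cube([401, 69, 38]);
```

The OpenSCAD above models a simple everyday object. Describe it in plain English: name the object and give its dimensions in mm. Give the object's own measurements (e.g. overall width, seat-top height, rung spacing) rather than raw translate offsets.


A straight ladder. Two 34×69 mm vertical rails, 1039 mm tall, stand 469 mm apart (outside-to-outside) with their front faces coplanar on the −y side. 4 rungs, each 69 mm deep and 38 mm tall, span between the inner faces of the rails, front faces flush with the rails. The lowest rung's underside is at z = 153 mm and rungs are spaced 242 mm apart (underside to underside).


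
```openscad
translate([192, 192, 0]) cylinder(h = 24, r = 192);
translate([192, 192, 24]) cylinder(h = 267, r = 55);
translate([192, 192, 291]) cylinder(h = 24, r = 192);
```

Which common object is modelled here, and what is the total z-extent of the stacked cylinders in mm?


A spool. The overall height is 315 mm.

Three coaxial cylinders, large–small–large — a spool. Two 24 mm flanges and a 267 mm core give 24 + 267 + 24 = 315 mm.


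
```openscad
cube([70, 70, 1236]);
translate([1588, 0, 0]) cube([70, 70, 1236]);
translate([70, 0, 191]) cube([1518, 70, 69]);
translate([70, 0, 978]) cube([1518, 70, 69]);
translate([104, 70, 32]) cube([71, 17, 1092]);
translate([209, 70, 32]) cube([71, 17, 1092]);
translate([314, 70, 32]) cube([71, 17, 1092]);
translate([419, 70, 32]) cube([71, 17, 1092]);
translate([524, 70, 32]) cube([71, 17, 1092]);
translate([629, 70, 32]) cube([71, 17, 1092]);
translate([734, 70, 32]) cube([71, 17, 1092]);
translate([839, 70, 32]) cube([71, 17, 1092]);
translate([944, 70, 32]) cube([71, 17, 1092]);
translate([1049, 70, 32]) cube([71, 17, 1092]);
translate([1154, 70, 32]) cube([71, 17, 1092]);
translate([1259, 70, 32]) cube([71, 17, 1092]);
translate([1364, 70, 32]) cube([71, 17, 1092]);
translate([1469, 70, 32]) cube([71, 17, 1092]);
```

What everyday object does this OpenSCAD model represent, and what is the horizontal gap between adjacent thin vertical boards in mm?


A fence section. The picket gap is 34 mm.

Two posts, two rails, 14 pickets — a fence section. Span 1518 mm holds 14 pickets of 71 mm with 15 equal gaps: ⌊(1518 − 14·71) / 15⌋ = 34 mm.


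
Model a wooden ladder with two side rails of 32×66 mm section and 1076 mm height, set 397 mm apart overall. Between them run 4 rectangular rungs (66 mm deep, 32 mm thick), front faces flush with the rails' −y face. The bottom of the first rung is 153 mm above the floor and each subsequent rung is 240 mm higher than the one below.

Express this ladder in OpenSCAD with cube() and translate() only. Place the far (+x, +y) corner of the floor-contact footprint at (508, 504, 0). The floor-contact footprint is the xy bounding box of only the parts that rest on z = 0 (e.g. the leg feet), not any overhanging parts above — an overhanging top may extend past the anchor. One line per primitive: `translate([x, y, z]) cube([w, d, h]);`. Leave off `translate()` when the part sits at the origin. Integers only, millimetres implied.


translate([111, 438, 0]) cube([32, 66, 1076]);
translate([476, 438, 0]) cube([32, 66, 1076]);
translate([143, 438, 153]) cube([333, 66, 32]);
translate([143, 438, 393]) cube([333, 66, 32]);
translate([143, 438, 633]) cube([333, 66, 32]);
translate([143, 438, 873]) cube([333, 66, 32]);


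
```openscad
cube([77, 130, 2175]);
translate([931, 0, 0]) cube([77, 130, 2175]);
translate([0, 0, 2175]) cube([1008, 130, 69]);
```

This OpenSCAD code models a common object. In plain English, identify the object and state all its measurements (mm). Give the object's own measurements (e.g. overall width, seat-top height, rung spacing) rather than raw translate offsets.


A door frame. The clear opening is 854 mm wide and 2175 mm high. Two 77 mm wide jambs, 130 mm deep, stand either side of the opening from the floor to the top of the opening. A 69 mm thick head sits across the top of both jambs, spanning the full outside width of the frame.


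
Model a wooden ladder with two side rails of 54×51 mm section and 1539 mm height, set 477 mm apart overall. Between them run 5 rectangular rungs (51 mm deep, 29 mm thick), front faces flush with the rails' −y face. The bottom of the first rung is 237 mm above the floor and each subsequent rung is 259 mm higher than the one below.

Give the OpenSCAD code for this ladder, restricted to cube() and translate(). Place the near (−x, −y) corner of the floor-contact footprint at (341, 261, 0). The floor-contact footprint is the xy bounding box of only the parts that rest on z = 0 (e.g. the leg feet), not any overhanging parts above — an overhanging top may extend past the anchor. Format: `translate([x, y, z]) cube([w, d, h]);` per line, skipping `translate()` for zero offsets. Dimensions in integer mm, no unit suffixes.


// rung span = 477 - 2*54 = 369
// rung[k] z = 237 + k*259
translate([341, 261, 0]) cube([54, 51, 1539]);
translate([764, 261, 0]) cube([54, 51, 1539]);
translate([395, 261, 237]) cube([369, 51, 29]);
translate([395, 261, 496]) cube([369, 51, 29]);
translate([395, 261, 755]) cube([369, 51, 29]);
translate([395, 261, 1014]) cube([369, 51, 29]);
translate([395, 261, 1273]) cube([369, 51, 29]);


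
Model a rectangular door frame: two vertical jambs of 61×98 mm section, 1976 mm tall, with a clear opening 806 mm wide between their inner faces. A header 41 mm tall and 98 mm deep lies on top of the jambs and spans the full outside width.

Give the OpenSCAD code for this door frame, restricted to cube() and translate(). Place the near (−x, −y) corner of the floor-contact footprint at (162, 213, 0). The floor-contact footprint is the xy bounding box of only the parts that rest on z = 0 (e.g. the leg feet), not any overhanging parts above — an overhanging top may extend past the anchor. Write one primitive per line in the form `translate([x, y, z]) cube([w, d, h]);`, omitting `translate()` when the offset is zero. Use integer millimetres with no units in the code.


translate([162, 213, 0]) cube([61, 98, 1976]);
translate([1029, 213, 0]) cube([61, 98, 1976]);
translate([162, 213, 1976]) cube([928, 98, 41]);


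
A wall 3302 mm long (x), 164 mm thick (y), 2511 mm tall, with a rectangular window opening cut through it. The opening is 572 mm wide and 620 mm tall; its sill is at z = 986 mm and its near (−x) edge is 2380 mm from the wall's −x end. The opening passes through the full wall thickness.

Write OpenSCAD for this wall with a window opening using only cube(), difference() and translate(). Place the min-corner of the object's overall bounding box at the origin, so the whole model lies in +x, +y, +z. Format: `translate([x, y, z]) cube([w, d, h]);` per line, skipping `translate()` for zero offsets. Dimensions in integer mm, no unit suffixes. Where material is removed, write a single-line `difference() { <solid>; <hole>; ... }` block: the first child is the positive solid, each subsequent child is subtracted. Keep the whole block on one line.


difference() { cube([3302, 164, 2511]); translate([2380, 0, 986]) cube([572, 164, 620]); }


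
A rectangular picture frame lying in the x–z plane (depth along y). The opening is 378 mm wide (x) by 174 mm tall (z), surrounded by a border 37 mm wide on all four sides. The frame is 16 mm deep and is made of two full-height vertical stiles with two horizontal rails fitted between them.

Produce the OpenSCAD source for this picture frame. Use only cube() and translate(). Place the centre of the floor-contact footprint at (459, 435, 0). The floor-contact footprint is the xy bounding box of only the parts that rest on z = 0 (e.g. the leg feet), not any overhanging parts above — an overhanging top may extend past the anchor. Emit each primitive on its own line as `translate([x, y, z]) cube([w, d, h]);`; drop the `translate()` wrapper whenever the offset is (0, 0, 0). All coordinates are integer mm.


translate([233, 427, 0]) cube([37, 16, 248]);
translate([648, 427, 0]) cube([37, 16, 248]);
translate([270, 427, 0]) cube([378, 16, 37]);
translate([270, 427, 211]) cube([378, 16, 37]);


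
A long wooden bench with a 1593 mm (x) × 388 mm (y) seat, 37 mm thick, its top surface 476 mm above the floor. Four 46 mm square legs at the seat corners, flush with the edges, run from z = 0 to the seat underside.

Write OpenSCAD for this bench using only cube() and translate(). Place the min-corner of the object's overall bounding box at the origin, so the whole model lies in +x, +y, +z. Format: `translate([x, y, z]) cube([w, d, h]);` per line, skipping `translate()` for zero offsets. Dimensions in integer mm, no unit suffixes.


translate([0, 0, 439]) cube([1593, 388, 37]);
cube([46, 46, 439]);
translate([0, 342, 0]) cube([46, 46, 439]);
translate([1547, 0, 0]) cube([46, 46, 439]);
translate([1547, 342, 0]) cube([46, 46, 439]);


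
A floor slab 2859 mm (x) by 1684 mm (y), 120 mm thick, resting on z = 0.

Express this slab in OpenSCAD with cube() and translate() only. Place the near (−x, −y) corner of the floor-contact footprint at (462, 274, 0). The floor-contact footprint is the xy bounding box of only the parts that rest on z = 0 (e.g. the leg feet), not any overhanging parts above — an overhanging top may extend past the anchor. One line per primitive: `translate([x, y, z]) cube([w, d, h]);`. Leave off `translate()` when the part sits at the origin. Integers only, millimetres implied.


translate([462, 274, 0]) cube([2859, 1684, 120]);


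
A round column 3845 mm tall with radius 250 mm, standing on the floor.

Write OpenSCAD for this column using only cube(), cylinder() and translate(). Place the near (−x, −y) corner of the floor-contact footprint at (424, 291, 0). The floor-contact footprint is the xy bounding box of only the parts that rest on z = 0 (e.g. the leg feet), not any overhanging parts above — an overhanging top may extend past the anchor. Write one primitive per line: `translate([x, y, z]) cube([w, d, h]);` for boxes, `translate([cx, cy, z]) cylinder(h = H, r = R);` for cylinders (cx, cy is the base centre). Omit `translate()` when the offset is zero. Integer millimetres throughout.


translate([674, 541, 0]) cylinder(h = 3845, r = 250);


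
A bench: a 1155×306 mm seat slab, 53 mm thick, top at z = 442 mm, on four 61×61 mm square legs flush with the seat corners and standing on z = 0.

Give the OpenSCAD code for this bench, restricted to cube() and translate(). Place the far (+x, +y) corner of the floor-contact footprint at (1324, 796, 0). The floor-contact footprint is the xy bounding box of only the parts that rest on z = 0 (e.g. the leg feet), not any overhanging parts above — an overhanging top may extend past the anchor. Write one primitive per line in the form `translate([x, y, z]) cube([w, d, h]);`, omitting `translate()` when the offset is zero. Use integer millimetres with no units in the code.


// leg_h = 442 − 53 = 389
translate([169, 490, 389]) cube([1155, 306, 53]);
translate([169, 490, 0]) cube([61, 61, 389]);
translate([169, 735, 0]) cube([61, 61, 389]);
translate([1263, 490, 0]) cube([61, 61, 389]);
translate([1263, 735, 0]) cube([61, 61, 389]);


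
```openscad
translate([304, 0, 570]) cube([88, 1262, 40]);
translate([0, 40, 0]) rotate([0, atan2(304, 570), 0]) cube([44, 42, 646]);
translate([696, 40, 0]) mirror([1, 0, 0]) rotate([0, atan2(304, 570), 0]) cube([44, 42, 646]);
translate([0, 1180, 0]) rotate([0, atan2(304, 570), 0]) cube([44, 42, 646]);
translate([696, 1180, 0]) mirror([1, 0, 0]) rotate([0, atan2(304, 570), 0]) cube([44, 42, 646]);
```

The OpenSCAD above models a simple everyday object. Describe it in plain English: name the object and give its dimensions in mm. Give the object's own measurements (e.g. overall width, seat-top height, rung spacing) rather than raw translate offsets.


A sawhorse. A 88×1262×40 mm beam (x, y, z) sits on two A-frame leg pairs. Each pair is two raked legs of 44×42 mm section (42 mm along y) splaying symmetrically in x. Each leg rises 570 mm vertically over 304 mm of horizontal reach and is 646 mm long along its own axis. Every leg's outer bottom edge rests on the floor and its outer top edge meets a bottom edge of the beam — the left legs (tilting toward +x) meet the beam's −x bottom edge, the right legs (their mirror images, tilting toward −x) meet its +x bottom edge — so the leg tops tuck under the beam, the beam's underside is 570 mm above the floor, and the feet are 696 mm apart outside-to-outside with the beam centred between them. The two leg pairs are set in 40 mm from either end of the beam.


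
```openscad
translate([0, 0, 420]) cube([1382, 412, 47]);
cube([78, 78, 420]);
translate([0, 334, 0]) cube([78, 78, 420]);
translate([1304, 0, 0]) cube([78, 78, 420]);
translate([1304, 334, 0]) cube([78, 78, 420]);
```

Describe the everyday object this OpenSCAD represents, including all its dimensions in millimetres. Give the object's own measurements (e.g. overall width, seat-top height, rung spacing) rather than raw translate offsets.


A long wooden bench with a 1382 mm (x) × 412 mm (y) seat, 47 mm thick, its top surface 467 mm above the floor. Four 78 mm square legs at the seat corners, flush with the edges, run from z = 0 to the seat underside.


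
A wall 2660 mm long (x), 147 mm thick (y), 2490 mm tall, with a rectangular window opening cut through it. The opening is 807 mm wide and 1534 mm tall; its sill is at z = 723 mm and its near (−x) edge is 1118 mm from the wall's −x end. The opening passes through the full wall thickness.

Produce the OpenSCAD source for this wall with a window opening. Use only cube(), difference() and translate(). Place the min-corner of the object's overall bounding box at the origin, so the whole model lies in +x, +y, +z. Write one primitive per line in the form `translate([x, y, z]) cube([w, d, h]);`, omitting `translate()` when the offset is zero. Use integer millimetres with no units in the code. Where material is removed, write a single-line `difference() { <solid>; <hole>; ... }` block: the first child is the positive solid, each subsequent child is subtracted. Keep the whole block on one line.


difference() { cube([2660, 147, 2490]); translate([1118, 0, 723]) cube([807, 147, 1534]); }


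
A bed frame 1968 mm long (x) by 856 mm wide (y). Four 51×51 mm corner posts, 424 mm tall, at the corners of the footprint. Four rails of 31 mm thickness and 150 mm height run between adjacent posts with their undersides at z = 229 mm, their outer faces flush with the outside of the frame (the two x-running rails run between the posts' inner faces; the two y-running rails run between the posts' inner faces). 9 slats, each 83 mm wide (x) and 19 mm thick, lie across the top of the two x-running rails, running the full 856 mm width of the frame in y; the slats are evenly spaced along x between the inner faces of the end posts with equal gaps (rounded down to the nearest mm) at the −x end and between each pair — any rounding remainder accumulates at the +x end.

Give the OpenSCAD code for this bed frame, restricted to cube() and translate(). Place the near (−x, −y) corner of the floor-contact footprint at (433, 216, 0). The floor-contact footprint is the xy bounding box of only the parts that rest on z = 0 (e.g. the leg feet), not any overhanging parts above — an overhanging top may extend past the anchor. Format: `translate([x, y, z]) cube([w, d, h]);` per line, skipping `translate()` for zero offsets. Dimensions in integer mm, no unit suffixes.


translate([433, 216, 0]) cube([51, 51, 424]);
translate([433, 1021, 0]) cube([51, 51, 424]);
translate([2350, 216, 0]) cube([51, 51, 424]);
translate([2350, 1021, 0]) cube([51, 51, 424]);
translate([484, 216, 229]) cube([1866, 31, 150]);
translate([484, 1041, 229]) cube([1866, 31, 150]);
translate([433, 267, 229]) cube([31, 754, 150]);
translate([2370, 267, 229]) cube([31, 754, 150]);
translate([595, 216, 379]) cube([83, 856, 19]);
translate([789, 216, 379]) cube([83, 856, 19]);
translate([983, 216, 379]) cube([83, 856, 19]);
translate([1177, 216, 379]) cube([83, 856, 19]);
translate([1371, 216, 379]) cube([83, 856, 19]);
translate([1565, 216, 379]) cube([83, 856, 19]);
translate([1759, 216, 379]) cube([83, 856, 19]);
translate([1953, 216, 379]) cube([83, 856, 19]);
translate([2147, 216, 379]) cube([83, 856, 19]);


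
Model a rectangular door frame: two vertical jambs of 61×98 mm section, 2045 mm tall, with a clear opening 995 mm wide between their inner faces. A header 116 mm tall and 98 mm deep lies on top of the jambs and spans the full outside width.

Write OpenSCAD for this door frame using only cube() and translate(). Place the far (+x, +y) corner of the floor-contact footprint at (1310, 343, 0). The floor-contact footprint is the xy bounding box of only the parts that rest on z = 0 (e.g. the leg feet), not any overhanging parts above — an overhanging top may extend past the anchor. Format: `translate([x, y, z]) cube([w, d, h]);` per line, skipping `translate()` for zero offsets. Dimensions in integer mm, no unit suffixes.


translate([193, 245, 0]) cube([61, 98, 2045]);
translate([1249, 245, 0]) cube([61, 98, 2045]);
translate([193, 245, 2045]) cube([1117, 98, 116]);


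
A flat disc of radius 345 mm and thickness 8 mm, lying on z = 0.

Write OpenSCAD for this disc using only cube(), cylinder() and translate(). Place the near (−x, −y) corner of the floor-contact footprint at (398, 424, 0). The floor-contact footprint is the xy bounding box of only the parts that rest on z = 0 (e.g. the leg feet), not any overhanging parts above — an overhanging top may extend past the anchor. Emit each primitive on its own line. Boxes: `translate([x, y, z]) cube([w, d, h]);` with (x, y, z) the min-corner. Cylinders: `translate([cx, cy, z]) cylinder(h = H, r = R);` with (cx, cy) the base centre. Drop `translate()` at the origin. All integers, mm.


translate([743, 769, 0]) cylinder(h = 8, r = 345);


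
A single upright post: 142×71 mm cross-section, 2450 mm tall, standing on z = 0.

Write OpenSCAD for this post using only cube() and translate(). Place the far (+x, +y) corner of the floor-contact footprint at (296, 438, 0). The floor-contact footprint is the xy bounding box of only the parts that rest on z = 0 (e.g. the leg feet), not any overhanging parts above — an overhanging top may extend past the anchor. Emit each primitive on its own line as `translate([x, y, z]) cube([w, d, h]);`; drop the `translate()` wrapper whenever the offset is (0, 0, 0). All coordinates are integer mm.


translate([154, 367, 0]) cube([142, 71, 2450]);


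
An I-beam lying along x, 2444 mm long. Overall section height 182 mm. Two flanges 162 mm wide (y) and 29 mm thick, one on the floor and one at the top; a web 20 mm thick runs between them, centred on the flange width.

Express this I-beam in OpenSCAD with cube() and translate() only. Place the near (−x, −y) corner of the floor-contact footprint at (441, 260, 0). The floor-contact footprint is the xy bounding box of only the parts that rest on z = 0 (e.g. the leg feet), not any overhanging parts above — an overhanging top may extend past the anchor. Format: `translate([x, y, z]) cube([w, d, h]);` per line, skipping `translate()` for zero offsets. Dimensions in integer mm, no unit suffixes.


translate([441, 260, 0]) cube([2444, 162, 29]);
translate([441, 331, 29]) cube([2444, 20, 124]);
translate([441, 260, 153]) cube([2444, 162, 29]);


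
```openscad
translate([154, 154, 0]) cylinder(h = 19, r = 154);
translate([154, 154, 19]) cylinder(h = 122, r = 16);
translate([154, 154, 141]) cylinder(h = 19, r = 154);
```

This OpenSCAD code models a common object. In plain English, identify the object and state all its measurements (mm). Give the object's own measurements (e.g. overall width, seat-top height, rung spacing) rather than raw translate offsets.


A spool: two coaxial disc flanges of radius 154 mm and thickness 19 mm, joined by a core cylinder of radius 16 mm and height 122 mm. The lower flange rests on z = 0 and the three cylinders share a vertical axis.


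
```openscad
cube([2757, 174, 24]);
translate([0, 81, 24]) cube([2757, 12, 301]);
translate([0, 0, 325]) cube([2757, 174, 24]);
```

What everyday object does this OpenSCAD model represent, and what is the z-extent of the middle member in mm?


An I-beam. The web height is 301 mm.

Two wide flanges with a thin centred web — an I-beam. Overall 349 mm minus two 24 mm flanges gives a web of 349 − 2·24 = 301 mm.


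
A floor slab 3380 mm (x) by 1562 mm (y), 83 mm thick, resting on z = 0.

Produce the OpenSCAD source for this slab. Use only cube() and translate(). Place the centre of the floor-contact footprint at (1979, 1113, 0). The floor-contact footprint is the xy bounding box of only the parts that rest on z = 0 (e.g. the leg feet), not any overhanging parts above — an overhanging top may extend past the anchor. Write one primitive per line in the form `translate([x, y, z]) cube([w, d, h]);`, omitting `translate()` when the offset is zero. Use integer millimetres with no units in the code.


translate([289, 332, 0]) cube([3380, 1562, 83]);


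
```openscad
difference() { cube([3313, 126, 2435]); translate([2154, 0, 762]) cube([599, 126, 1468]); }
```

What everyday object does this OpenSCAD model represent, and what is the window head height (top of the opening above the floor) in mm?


A wall with a window opening. The window head height is 2230 mm.

A wall with a rectangular opening subtracted — a window. Sill at z = 762, opening 1468 mm tall, so the head is at 762 + 1468 = 2230 mm.


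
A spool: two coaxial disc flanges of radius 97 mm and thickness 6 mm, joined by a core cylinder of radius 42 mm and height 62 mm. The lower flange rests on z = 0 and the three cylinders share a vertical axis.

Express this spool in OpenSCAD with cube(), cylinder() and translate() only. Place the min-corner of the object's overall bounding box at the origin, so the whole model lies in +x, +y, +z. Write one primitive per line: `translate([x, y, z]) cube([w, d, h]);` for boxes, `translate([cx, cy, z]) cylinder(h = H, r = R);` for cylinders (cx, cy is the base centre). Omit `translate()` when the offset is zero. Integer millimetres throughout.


translate([97, 97, 0]) cylinder(h = 6, r = 97);
translate([97, 97, 6]) cylinder(h = 62, r = 42);
translate([97, 97, 68]) cylinder(h = 6, r = 97);
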